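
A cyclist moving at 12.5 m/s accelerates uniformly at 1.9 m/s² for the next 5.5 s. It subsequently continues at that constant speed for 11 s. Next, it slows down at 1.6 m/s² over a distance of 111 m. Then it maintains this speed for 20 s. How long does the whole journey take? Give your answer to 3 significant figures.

Phase 1 (accelerating): v₀ = 12.5 m/s, a = 1.9 m/s².
v = v₀ + at = 12.5 + (1.9)(5.5) = 22.9 m/s
Δx = v₀t + ½at² = 12.5·5.5 + 0.5·1.9·5.5² = 97.5 m

Phase 2 (constant speed): v₀ = 22.9 m/s, a = 0 m/s².
v = v₀ + at = 22.9 + (0)(11) = 22.9 m/s
Δx = v₀t + ½at² = 22.9·11 + 0.5·0·11² = 252 m

Phase 3 (decelerating): v₀ = 22.9 m/s, a = -1.6 m/s².
v² = v₀² + 2aΔx = 22.9² + 2·-1.6·111 = 172 → v = 13.1 m/s
t = (v − v₀)/a = (13.1 − 22.9)/-1.6 = 6.16 s

Phase 4 (constant speed): v₀ = 13.1 m/s, a = 0 m/s².
v = v₀ + at = 13.1 + (0)(20) = 13.1 m/s
Δx = v₀t + ½at² = 13.1·20 + 0.5·0·20² = 262 m
Total time = 5.50 + 11.0 + 6.16 + 20.0 = 42.7 s

42.7 s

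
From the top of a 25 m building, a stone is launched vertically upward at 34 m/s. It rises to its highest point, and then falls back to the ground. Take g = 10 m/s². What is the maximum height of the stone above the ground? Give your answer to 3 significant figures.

82.8 m

Phase 1 (rising): v₀ = 34.0 m/s, a = -10 m/s².
v = v₀ + at → t = (0 − 34.0) / -10 = 3.40 s
v² = v₀² + 2aΔx → Δx = (0² − 34.0²)/(2·-10) = 57.8 m
Maximum height = 25 + 57.8 = 82.8 m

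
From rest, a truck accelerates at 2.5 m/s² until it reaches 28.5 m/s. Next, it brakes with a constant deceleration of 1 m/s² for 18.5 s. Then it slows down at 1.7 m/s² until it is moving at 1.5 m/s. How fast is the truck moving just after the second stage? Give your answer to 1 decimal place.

Phase 1 (accelerating): v₀ = 0 m/s, a = 2.5 m/s².
v = v₀ + at → t = (28.5 − 0) / 2.5 = 11.4 s
v² = v₀² + 2aΔx → Δx = (28.5² − 0²)/(2·2.5) = 162 m

Phase 2 (decelerating): v₀ = 28.5 m/s, a = -1 m/s².
v = v₀ + at = 28.5 + (-1)(18.5) = 10.0 m/s
Δx = v₀t + ½at² = 28.5·18.5 + 0.5·-1·18.5² = 356 m
Speed at end of phase 2 = 10.0 m/s

10.0 m/s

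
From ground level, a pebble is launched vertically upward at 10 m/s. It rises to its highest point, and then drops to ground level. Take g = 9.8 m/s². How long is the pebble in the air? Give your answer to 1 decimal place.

2.0 s

Phase 1 (rising): v₀ = 10.0 m/s, a = -9.8 m/s².
v = v₀ + at → t = (0 − 10.0) / -9.8 = 1.02 s
v² = v₀² + 2aΔx → Δx = (0² − 10.0²)/(2·-9.8) = 5.10 m

Phase 2 (falling): v₀ = 0 m/s, a = -9.8 m/s².
Falls 5.10 m from rest: t = √(2·5.10/9.8) = 1.02 s; v = g·t = 10.0 m/s.
Total time = 1.02 + 1.02 = 2.04 s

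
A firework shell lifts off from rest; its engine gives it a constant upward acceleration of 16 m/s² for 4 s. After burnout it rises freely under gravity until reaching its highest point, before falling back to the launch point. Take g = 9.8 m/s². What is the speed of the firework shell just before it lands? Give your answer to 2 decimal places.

Phase 1 (powered ascent): v₀ = 0 m/s, a = 16 m/s².
v = v₀ + at = 0 + (16)(4) = 64.0 m/s
Δx = v₀t + ½at² = 0·4 + 0.5·16·4² = 128 m

Phase 2 (coasting upward): v₀ = 64.0 m/s, a = -9.8 m/s².
v = v₀ + at → t = (0 − 64.0) / -9.8 = 6.53 s
v² = v₀² + 2aΔx → Δx = (0² − 64.0²)/(2·-9.8) = 209 m

Phase 3 (free fall): v₀ = 0 m/s, a = -9.8 m/s².
Falls 337 m from rest: t = √(2·337/9.8) = 8.29 s; v = g·t = 81.3 m/s.
Impact speed = 81.3 m/s

81.27 m/s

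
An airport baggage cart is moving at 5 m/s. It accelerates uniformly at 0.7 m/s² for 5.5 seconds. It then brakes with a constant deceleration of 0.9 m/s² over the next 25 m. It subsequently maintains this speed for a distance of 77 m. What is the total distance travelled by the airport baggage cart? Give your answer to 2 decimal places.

Phase 1 (accelerating): v₀ = 5.00 m/s, a = 0.7 m/s².
v = v₀ + at = 5.00 + (0.7)(5.5) = 8.85 m/s
Δx = v₀t + ½at² = 5.00·5.5 + 0.5·0.7·5.5² = 38.1 m

Phase 2 (decelerating): v₀ = 8.85 m/s, a = -0.9 m/s².
v² = v₀² + 2aΔx = 8.85² + 2·-0.9·25 = 33.3 → v = 5.77 m/s
t = (v − v₀)/a = (5.77 − 8.85)/-0.9 = 3.42 s

Phase 3 (constant speed): v₀ = 5.77 m/s, a = 0 m/s².
Constant speed: t = d/v = 77/5.77 = 13.3 s
Total distance = 38.1 + 25.0 + 77.0 = 140 m

140.09 m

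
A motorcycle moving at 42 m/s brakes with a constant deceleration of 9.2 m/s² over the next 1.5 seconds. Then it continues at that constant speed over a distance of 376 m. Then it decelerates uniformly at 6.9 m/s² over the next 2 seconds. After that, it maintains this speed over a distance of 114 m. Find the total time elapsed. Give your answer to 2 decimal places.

Phase 1 (decelerating): v₀ = 42.0 m/s, a = -9.2 m/s².
v = v₀ + at = 42.0 + (-9.2)(1.5) = 28.2 m/s
Δx = v₀t + ½at² = 42.0·1.5 + 0.5·-9.2·1.5² = 52.6 m

Phase 2 (constant speed): v₀ = 28.2 m/s, a = 0 m/s².
Constant speed: t = d/v = 376/28.2 = 13.3 s

Phase 3 (decelerating): v₀ = 28.2 m/s, a = -6.9 m/s².
v = v₀ + at = 28.2 + (-6.9)(2) = 14.4 m/s
Δx = v₀t + ½at² = 28.2·2 + 0.5·-6.9·2² = 42.6 m

Phase 4 (constant speed): v₀ = 14.4 m/s, a = 0 m/s².
Constant speed: t = d/v = 114/14.4 = 7.92 s
Total time = 1.50 + 13.3 + 2.00 + 7.92 = 24.7 s

24.75 s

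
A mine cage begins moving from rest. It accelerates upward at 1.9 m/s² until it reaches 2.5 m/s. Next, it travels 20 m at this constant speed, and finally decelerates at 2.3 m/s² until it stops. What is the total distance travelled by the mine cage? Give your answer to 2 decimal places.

23.00 m

Phase 1 (accelerating): v₀ = 0 m/s, a = 1.9 m/s².
v = v₀ + at → t = (2.5 − 0) / 1.9 = 1.32 s
v² = v₀² + 2aΔx → Δx = (2.5² − 0²)/(2·1.9) = 1.64 m

Phase 2 (constant speed): v₀ = 2.50 m/s, a = 0 m/s².
Constant speed: t = d/v = 20/2.50 = 8.00 s

Phase 3 (decelerating): v₀ = 2.50 m/s, a = -2.3 m/s².
v = v₀ + at → t = (0 − 2.50) / -2.3 = 1.09 s
v² = v₀² + 2aΔx → Δx = (0² − 2.50²)/(2·-2.3) = 1.36 m
Total distance = 1.64 + 20.0 + 1.36 = 23.0 m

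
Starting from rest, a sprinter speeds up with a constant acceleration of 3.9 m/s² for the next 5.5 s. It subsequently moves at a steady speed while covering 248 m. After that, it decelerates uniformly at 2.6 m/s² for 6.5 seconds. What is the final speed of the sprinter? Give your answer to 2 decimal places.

4.55 m/s

Phase 1 (accelerating): v₀ = 0 m/s, a = 3.9 m/s².
v = v₀ + at = 0 + (3.9)(5.5) = 21.4 m/s
Δx = v₀t + ½at² = 0·5.5 + 0.5·3.9·5.5² = 59.0 m

Phase 2 (constant speed): v₀ = 21.4 m/s, a = 0 m/s².
Constant speed: t = d/v = 248/21.4 = 11.6 s

Phase 3 (decelerating): v₀ = 21.4 m/s, a = -2.6 m/s².
v = v₀ + at = 21.4 + (-2.6)(6.5) = 4.55 m/s
Δx = v₀t + ½at² = 21.4·6.5 + 0.5·-2.6·6.5² = 84.5 m
Final speed = 4.55 m/s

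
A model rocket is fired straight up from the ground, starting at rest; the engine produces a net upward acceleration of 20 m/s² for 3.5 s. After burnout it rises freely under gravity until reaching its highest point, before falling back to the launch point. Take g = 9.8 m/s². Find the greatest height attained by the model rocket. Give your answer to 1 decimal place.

Phase 1 (powered ascent): v₀ = 0 m/s, a = 20 m/s².
v = v₀ + at = 0 + (20)(3.5) = 70.0 m/s
Δx = v₀t + ½at² = 0·3.5 + 0.5·20·3.5² = 122 m

Phase 2 (coasting upward): v₀ = 70.0 m/s, a = -9.8 m/s².
v = v₀ + at → t = (0 − 70.0) / -9.8 = 7.14 s
v² = v₀² + 2aΔx → Δx = (0² − 70.0²)/(2·-9.8) = 250 m
Maximum height = 122 + 250 = 372 m

372.5 m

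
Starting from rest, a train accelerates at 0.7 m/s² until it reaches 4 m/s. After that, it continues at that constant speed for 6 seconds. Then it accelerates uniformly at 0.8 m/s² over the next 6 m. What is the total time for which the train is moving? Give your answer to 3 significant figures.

Phase 1 (accelerating): v₀ = 0 m/s, a = 0.7 m/s².
v = v₀ + at → t = (4 − 0) / 0.7 = 5.71 s
v² = v₀² + 2aΔx → Δx = (4² − 0²)/(2·0.7) = 11.4 m

Phase 2 (constant speed): v₀ = 4.00 m/s, a = 0 m/s².
v = v₀ + at = 4.00 + (0)(6) = 4.00 m/s
Δx = v₀t + ½at² = 4.00·6 + 0.5·0·6² = 24.0 m

Phase 3 (accelerating): v₀ = 4.00 m/s, a = 0.8 m/s².
v² = v₀² + 2aΔx = 4.00² + 2·0.8·6 = 25.6 → v = 5.06 m/s
t = (v − v₀)/a = (5.06 − 4.00)/0.8 = 1.32 s
Total time = 5.71 + 6.00 + 1.32 = 13.0 s

13.0 s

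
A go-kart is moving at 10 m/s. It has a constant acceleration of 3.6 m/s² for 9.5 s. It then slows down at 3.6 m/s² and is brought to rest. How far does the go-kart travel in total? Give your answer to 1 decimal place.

528.8 m

Phase 1 (accelerating): v₀ = 10.0 m/s, a = 3.6 m/s².
v = v₀ + at = 10.0 + (3.6)(9.5) = 44.2 m/s
Δx = v₀t + ½at² = 10.0·9.5 + 0.5·3.6·9.5² = 257 m

Phase 2 (decelerating): v₀ = 44.2 m/s, a = -3.6 m/s².
v = v₀ + at → t = (0 − 44.2) / -3.6 = 12.3 s
v² = v₀² + 2aΔx → Δx = (0² − 44.2²)/(2·-3.6) = 271 m
Total distance = 257 + 271 = 529 m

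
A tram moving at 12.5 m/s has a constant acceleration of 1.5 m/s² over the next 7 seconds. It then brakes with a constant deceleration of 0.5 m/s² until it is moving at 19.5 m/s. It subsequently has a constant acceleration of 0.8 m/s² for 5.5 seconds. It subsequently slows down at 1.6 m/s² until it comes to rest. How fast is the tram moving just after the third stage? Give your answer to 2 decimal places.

Phase 1 (accelerating): v₀ = 12.5 m/s, a = 1.5 m/s².
v = v₀ + at = 12.5 + (1.5)(7) = 23.0 m/s
Δx = v₀t + ½at² = 12.5·7 + 0.5·1.5·7² = 124 m

Phase 2 (decelerating): v₀ = 23.0 m/s, a = -0.5 m/s².
v = v₀ + at → t = (19.5 − 23.0) / -0.5 = 7.00 s
v² = v₀² + 2aΔx → Δx = (19.5² − 23.0²)/(2·-0.5) = 149 m

Phase 3 (accelerating): v₀ = 19.5 m/s, a = 0.8 m/s².
v = v₀ + at = 19.5 + (0.8)(5.5) = 23.9 m/s
Δx = v₀t + ½at² = 19.5·5.5 + 0.5·0.8·5.5² = 119 m
Speed at end of phase 3 = 23.9 m/s

23.90 m/s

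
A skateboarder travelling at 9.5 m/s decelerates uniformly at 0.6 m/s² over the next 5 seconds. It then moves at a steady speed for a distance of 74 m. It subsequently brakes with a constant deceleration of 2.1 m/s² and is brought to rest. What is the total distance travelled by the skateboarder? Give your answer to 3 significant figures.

Phase 1 (decelerating): v₀ = 9.50 m/s, a = -0.6 m/s².
v = v₀ + at = 9.50 + (-0.6)(5) = 6.50 m/s
Δx = v₀t + ½at² = 9.50·5 + 0.5·-0.6·5² = 40.0 m

Phase 2 (constant speed): v₀ = 6.50 m/s, a = 0 m/s².
Constant speed: t = d/v = 74/6.50 = 11.4 s

Phase 3 (decelerating): v₀ = 6.50 m/s, a = -2.1 m/s².
v = v₀ + at → t = (0 − 6.50) / -2.1 = 3.10 s
v² = v₀² + 2aΔx → Δx = (0² − 6.50²)/(2·-2.1) = 10.1 m
Total distance = 40.0 + 74.0 + 10.1 = 124 m

124 m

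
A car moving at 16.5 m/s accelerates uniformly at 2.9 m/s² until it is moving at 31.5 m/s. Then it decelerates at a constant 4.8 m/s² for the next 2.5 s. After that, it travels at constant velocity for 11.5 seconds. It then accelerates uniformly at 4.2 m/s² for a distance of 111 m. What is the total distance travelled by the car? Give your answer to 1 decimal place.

Phase 1 (accelerating): v₀ = 16.5 m/s, a = 2.9 m/s².
v = v₀ + at → t = (31.5 − 16.5) / 2.9 = 5.17 s
v² = v₀² + 2aΔx → Δx = (31.5² − 16.5²)/(2·2.9) = 124 m

Phase 2 (decelerating): v₀ = 31.5 m/s, a = -4.8 m/s².
v = v₀ + at = 31.5 + (-4.8)(2.5) = 19.5 m/s
Δx = v₀t + ½at² = 31.5·2.5 + 0.5·-4.8·2.5² = 63.8 m

Phase 3 (constant speed): v₀ = 19.5 m/s, a = 0 m/s².
v = v₀ + at = 19.5 + (0)(11.5) = 19.5 m/s
Δx = v₀t + ½at² = 19.5·11.5 + 0.5·0·11.5² = 224 m

Phase 4 (accelerating): v₀ = 19.5 m/s, a = 4.2 m/s².
v² = v₀² + 2aΔx = 19.5² + 2·4.2·111 = 1310 → v = 36.2 m/s
t = (v − v₀)/a = (36.2 − 19.5)/4.2 = 3.98 s
Total distance = 124 + 63.8 + 224 + 111 = 523 m

523.1 m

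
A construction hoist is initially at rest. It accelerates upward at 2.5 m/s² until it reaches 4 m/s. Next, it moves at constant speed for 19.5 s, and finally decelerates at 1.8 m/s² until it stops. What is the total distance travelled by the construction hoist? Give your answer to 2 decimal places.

Phase 1 (accelerating): v₀ = 0 m/s, a = 2.5 m/s².
v = v₀ + at → t = (4 − 0) / 2.5 = 1.60 s
v² = v₀² + 2aΔx → Δx = (4² − 0²)/(2·2.5) = 3.20 m

Phase 2 (constant speed): v₀ = 4.00 m/s, a = 0 m/s².
v = v₀ + at = 4.00 + (0)(19.5) = 4.00 m/s
Δx = v₀t + ½at² = 4.00·19.5 + 0.5·0·19.5² = 78.0 m

Phase 3 (decelerating): v₀ = 4.00 m/s, a = -1.8 m/s².
v = v₀ + at → t = (0 − 4.00) / -1.8 = 2.22 s
v² = v₀² + 2aΔx → Δx = (0² − 4.00²)/(2·-1.8) = 4.44 m
Total distance = 3.20 + 78.0 + 4.44 = 85.6 m

85.64 m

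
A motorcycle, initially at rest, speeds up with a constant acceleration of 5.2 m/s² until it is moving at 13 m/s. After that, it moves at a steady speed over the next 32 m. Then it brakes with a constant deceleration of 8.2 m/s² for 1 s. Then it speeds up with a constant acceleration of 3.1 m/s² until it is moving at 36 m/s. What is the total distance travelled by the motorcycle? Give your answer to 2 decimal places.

Phase 1 (accelerating): v₀ = 0 m/s, a = 5.2 m/s².
v = v₀ + at → t = (13 − 0) / 5.2 = 2.50 s
v² = v₀² + 2aΔx → Δx = (13² − 0²)/(2·5.2) = 16.2 m

Phase 2 (constant speed): v₀ = 13.0 m/s, a = 0 m/s².
Constant speed: t = d/v = 32/13.0 = 2.46 s

Phase 3 (decelerating): v₀ = 13.0 m/s, a = -8.2 m/s².
v = v₀ + at = 13.0 + (-8.2)(1) = 4.80 m/s
Δx = v₀t + ½at² = 13.0·1 + 0.5·-8.2·1² = 8.90 m

Phase 4 (accelerating): v₀ = 4.80 m/s, a = 3.1 m/s².
v = v₀ + at → t = (36 − 4.80) / 3.1 = 10.1 s
v² = v₀² + 2aΔx → Δx = (36² − 4.80²)/(2·3.1) = 205 m
Total distance = 16.2 + 32.0 + 8.90 + 205 = 262 m

262.47 m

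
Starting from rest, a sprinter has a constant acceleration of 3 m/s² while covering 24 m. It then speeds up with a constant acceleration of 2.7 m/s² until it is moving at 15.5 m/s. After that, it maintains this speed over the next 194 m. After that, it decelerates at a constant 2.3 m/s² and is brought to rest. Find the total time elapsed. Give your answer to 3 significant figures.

Phase 1 (accelerating): v₀ = 0 m/s, a = 3 m/s².
v² = v₀² + 2aΔx = 0² + 2·3·24 = 144 → v = 12.0 m/s
t = (v − v₀)/a = (12.0 − 0)/3 = 4.00 s

Phase 2 (accelerating): v₀ = 12.0 m/s, a = 2.7 m/s².
v = v₀ + at → t = (15.5 − 12.0) / 2.7 = 1.30 s
v² = v₀² + 2aΔx → Δx = (15.5² − 12.0²)/(2·2.7) = 17.8 m

Phase 3 (constant speed): v₀ = 15.5 m/s, a = 0 m/s².
Constant speed: t = d/v = 194/15.5 = 12.5 s

Phase 4 (decelerating): v₀ = 15.5 m/s, a = -2.3 m/s².
v = v₀ + at → t = (0 − 15.5) / -2.3 = 6.74 s
v² = v₀² + 2aΔx → Δx = (0² − 15.5²)/(2·-2.3) = 52.2 m
Total time = 4.00 + 1.30 + 12.5 + 6.74 = 24.6 s

24.6 s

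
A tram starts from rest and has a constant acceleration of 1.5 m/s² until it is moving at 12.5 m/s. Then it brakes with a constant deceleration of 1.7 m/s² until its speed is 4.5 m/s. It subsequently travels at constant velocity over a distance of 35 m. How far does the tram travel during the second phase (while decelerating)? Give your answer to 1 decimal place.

Phase 1 (accelerating): v₀ = 0 m/s, a = 1.5 m/s².
v = v₀ + at → t = (12.5 − 0) / 1.5 = 8.33 s
v² = v₀² + 2aΔx → Δx = (12.5² − 0²)/(2·1.5) = 52.1 m

Phase 2 (decelerating): v₀ = 12.5 m/s, a = -1.7 m/s².
v = v₀ + at → t = (4.5 − 12.5) / -1.7 = 4.71 s
v² = v₀² + 2aΔx → Δx = (4.5² − 12.5²)/(2·-1.7) = 40.0 m
Distance in phase 2 = 40.0 m

40.0 m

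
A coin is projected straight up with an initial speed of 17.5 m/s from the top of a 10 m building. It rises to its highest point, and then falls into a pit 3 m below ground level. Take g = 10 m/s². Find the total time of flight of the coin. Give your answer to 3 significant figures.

Phase 1 (rising): v₀ = 17.5 m/s, a = -10 m/s².
v = v₀ + at → t = (0 − 17.5) / -10 = 1.75 s
v² = v₀² + 2aΔx → Δx = (0² − 17.5²)/(2·-10) = 15.3 m

Phase 2 (falling): v₀ = 0 m/s, a = -10 m/s².
Falls 28.3 m from rest: t = √(2·28.3/10) = 2.38 s; v = g·t = 23.8 m/s.
Total time = 1.75 + 2.38 = 4.13 s

4.13 s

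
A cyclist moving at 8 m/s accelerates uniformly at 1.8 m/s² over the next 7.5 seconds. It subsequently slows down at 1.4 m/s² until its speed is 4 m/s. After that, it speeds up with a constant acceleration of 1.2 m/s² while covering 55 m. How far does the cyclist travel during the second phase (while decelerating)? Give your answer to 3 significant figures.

159 m

Phase 1 (accelerating): v₀ = 8.00 m/s, a = 1.8 m/s².
v = v₀ + at = 8.00 + (1.8)(7.5) = 21.5 m/s
Δx = v₀t + ½at² = 8.00·7.5 + 0.5·1.8·7.5² = 111 m

Phase 2 (decelerating): v₀ = 21.5 m/s, a = -1.4 m/s².
v = v₀ + at → t = (4 − 21.5) / -1.4 = 12.5 s
v² = v₀² + 2aΔx → Δx = (4² − 21.5²)/(2·-1.4) = 159 m
Distance in phase 2 = 159 m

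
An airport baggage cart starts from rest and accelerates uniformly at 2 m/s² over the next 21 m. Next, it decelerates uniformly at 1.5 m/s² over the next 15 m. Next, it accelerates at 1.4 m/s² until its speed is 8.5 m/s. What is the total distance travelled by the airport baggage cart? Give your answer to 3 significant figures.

47.9 m

Phase 1 (accelerating): v₀ = 0 m/s, a = 2 m/s².
v² = v₀² + 2aΔx = 0² + 2·2·21 = 84.0 → v = 9.17 m/s
t = (v − v₀)/a = (9.17 − 0)/2 = 4.58 s

Phase 2 (decelerating): v₀ = 9.17 m/s, a = -1.5 m/s².
v² = v₀² + 2aΔx = 9.17² + 2·-1.5·15 = 39.0 → v = 6.24 m/s
t = (v − v₀)/a = (6.24 − 9.17)/-1.5 = 1.95 s

Phase 3 (accelerating): v₀ = 6.24 m/s, a = 1.4 m/s².
v = v₀ + at → t = (8.5 − 6.24) / 1.4 = 1.61 s
v² = v₀² + 2aΔx → Δx = (8.5² − 6.24²)/(2·1.4) = 11.9 m
Total distance = 21.0 + 15.0 + 11.9 = 47.9 m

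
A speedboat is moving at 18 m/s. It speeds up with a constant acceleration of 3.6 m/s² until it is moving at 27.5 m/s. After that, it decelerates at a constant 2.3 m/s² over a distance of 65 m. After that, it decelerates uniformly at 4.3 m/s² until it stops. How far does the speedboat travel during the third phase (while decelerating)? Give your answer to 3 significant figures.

Phase 1 (accelerating): v₀ = 18.0 m/s, a = 3.6 m/s².
v = v₀ + at → t = (27.5 − 18.0) / 3.6 = 2.64 s
v² = v₀² + 2aΔx → Δx = (27.5² − 18.0²)/(2·3.6) = 60.0 m

Phase 2 (decelerating): v₀ = 27.5 m/s, a = -2.3 m/s².
v² = v₀² + 2aΔx = 27.5² + 2·-2.3·65 = 457 → v = 21.4 m/s
t = (v − v₀)/a = (21.4 − 27.5)/-2.3 = 2.66 s

Phase 3 (decelerating): v₀ = 21.4 m/s, a = -4.3 m/s².
v = v₀ + at → t = (0 − 21.4) / -4.3 = 4.97 s
v² = v₀² + 2aΔx → Δx = (0² − 21.4²)/(2·-4.3) = 53.2 m
Distance in phase 3 = 53.2 m

53.2 m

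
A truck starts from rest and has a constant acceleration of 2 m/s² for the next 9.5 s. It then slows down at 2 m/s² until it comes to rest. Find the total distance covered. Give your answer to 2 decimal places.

Phase 1 (accelerating): v₀ = 0 m/s, a = 2 m/s².
v = v₀ + at = 0 + (2)(9.5) = 19.0 m/s
Δx = v₀t + ½at² = 0·9.5 + 0.5·2·9.5² = 90.2 m

Phase 2 (decelerating): v₀ = 19.0 m/s, a = -2 m/s².
v = v₀ + at → t = (0 − 19.0) / -2 = 9.50 s
v² = v₀² + 2aΔx → Δx = (0² − 19.0²)/(2·-2) = 90.2 m
Total distance = 90.2 + 90.2 = 180 m

180.50 m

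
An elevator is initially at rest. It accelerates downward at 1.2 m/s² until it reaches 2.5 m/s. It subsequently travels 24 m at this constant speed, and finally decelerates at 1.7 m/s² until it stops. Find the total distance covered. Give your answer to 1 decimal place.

28.4 m

Phase 1 (accelerating): v₀ = 0 m/s, a = 1.2 m/s².
v = v₀ + at → t = (2.5 − 0) / 1.2 = 2.08 s
v² = v₀² + 2aΔx → Δx = (2.5² − 0²)/(2·1.2) = 2.60 m

Phase 2 (constant speed): v₀ = 2.50 m/s, a = 0 m/s².
Constant speed: t = d/v = 24/2.50 = 9.60 s

Phase 3 (decelerating): v₀ = 2.50 m/s, a = -1.7 m/s².
v = v₀ + at → t = (0 − 2.50) / -1.7 = 1.47 s
v² = v₀² + 2aΔx → Δx = (0² − 2.50²)/(2·-1.7) = 1.84 m
Total distance = 2.60 + 24.0 + 1.84 = 28.4 m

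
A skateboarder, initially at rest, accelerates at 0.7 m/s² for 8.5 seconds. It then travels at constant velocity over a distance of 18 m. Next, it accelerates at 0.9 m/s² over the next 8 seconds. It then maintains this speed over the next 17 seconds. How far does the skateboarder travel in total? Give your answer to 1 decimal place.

Phase 1 (accelerating): v₀ = 0 m/s, a = 0.7 m/s².
v = v₀ + at = 0 + (0.7)(8.5) = 5.95 m/s
Δx = v₀t + ½at² = 0·8.5 + 0.5·0.7·8.5² = 25.3 m

Phase 2 (constant speed): v₀ = 5.95 m/s, a = 0 m/s².
Constant speed: t = d/v = 18/5.95 = 3.03 s

Phase 3 (accelerating): v₀ = 5.95 m/s, a = 0.9 m/s².
v = v₀ + at = 5.95 + (0.9)(8) = 13.1 m/s
Δx = v₀t + ½at² = 5.95·8 + 0.5·0.9·8² = 76.4 m

Phase 4 (constant speed): v₀ = 13.1 m/s, a = 0 m/s².
v = v₀ + at = 13.1 + (0)(17) = 13.1 m/s
Δx = v₀t + ½at² = 13.1·17 + 0.5·0·17² = 224 m
Total distance = 25.3 + 18.0 + 76.4 + 224 = 343 m

343.2 m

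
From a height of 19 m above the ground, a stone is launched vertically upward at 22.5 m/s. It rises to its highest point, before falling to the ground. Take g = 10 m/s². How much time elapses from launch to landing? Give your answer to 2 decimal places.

5.23 s

Phase 1 (rising): v₀ = 22.5 m/s, a = -10 m/s².
v = v₀ + at → t = (0 − 22.5) / -10 = 2.25 s
v² = v₀² + 2aΔx → Δx = (0² − 22.5²)/(2·-10) = 25.3 m

Phase 2 (falling): v₀ = 0 m/s, a = -10 m/s².
Falls 44.3 m from rest: t = √(2·44.3/10) = 2.98 s; v = g·t = 29.8 m/s.
Total time = 2.25 + 2.98 = 5.23 s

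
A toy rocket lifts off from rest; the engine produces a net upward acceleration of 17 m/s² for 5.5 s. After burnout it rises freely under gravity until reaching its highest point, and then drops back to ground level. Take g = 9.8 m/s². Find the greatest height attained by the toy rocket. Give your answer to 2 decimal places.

Phase 1 (powered ascent): v₀ = 0 m/s, a = 17 m/s².
v = v₀ + at = 0 + (17)(5.5) = 93.5 m/s
Δx = v₀t + ½at² = 0·5.5 + 0.5·17·5.5² = 257 m

Phase 2 (coasting upward): v₀ = 93.5 m/s, a = -9.8 m/s².
v = v₀ + at → t = (0 − 93.5) / -9.8 = 9.54 s
v² = v₀² + 2aΔx → Δx = (0² − 93.5²)/(2·-9.8) = 446 m
Maximum height = 257 + 446 = 703 m

703.16 m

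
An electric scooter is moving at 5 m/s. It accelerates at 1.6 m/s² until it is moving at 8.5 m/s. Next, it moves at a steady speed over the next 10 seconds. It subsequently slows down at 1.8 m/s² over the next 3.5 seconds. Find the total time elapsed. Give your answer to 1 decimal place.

Phase 1 (accelerating): v₀ = 5.00 m/s, a = 1.6 m/s².
v = v₀ + at → t = (8.5 − 5.00) / 1.6 = 2.19 s
v² = v₀² + 2aΔx → Δx = (8.5² − 5.00²)/(2·1.6) = 14.8 m

Phase 2 (constant speed): v₀ = 8.50 m/s, a = 0 m/s².
v = v₀ + at = 8.50 + (0)(10) = 8.50 m/s
Δx = v₀t + ½at² = 8.50·10 + 0.5·0·10² = 85.0 m

Phase 3 (decelerating): v₀ = 8.50 m/s, a = -1.8 m/s².
v = v₀ + at = 8.50 + (-1.8)(3.5) = 2.20 m/s
Δx = v₀t + ½at² = 8.50·3.5 + 0.5·-1.8·3.5² = 18.7 m
Total time = 2.19 + 10.0 + 3.50 = 15.7 s

15.7 s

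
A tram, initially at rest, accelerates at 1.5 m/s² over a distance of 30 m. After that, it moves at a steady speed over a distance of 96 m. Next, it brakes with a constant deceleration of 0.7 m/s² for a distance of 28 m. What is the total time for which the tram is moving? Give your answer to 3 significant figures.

Phase 1 (accelerating): v₀ = 0 m/s, a = 1.5 m/s².
v² = v₀² + 2aΔx = 0² + 2·1.5·30 = 90.0 → v = 9.49 m/s
t = (v − v₀)/a = (9.49 − 0)/1.5 = 6.32 s

Phase 2 (constant speed): v₀ = 9.49 m/s, a = 0 m/s².
Constant speed: t = d/v = 96/9.49 = 10.1 s

Phase 3 (decelerating): v₀ = 9.49 m/s, a = -0.7 m/s².
v² = v₀² + 2aΔx = 9.49² + 2·-0.7·28 = 50.8 → v = 7.13 m/s
t = (v − v₀)/a = (7.13 − 9.49)/-0.7 = 3.37 s
Total time = 6.32 + 10.1 + 3.37 = 19.8 s

19.8 s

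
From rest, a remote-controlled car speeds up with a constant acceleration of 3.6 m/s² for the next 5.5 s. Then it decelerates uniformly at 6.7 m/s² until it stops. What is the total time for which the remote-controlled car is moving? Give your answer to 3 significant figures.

Phase 1 (accelerating): v₀ = 0 m/s, a = 3.6 m/s².
v = v₀ + at = 0 + (3.6)(5.5) = 19.8 m/s
Δx = v₀t + ½at² = 0·5.5 + 0.5·3.6·5.5² = 54.5 m

Phase 2 (decelerating): v₀ = 19.8 m/s, a = -6.7 m/s².
v = v₀ + at → t = (0 − 19.8) / -6.7 = 2.96 s
v² = v₀² + 2aΔx → Δx = (0² − 19.8²)/(2·-6.7) = 29.3 m
Total time = 5.50 + 2.96 = 8.46 s

8.46 s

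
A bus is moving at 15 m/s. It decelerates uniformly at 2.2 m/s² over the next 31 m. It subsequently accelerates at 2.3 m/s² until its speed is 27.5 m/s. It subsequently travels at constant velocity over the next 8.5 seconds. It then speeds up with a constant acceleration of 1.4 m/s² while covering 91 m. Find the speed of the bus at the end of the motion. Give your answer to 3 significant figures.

Phase 1 (decelerating): v₀ = 15.0 m/s, a = -2.2 m/s².
v² = v₀² + 2aΔx = 15.0² + 2·-2.2·31 = 88.6 → v = 9.41 m/s
t = (v − v₀)/a = (9.41 − 15.0)/-2.2 = 2.54 s

Phase 2 (accelerating): v₀ = 9.41 m/s, a = 2.3 m/s².
v = v₀ + at → t = (27.5 − 9.41) / 2.3 = 7.86 s
v² = v₀² + 2aΔx → Δx = (27.5² − 9.41²)/(2·2.3) = 145 m

Phase 3 (constant speed): v₀ = 27.5 m/s, a = 0 m/s².
v = v₀ + at = 27.5 + (0)(8.5) = 27.5 m/s
Δx = v₀t + ½at² = 27.5·8.5 + 0.5·0·8.5² = 234 m

Phase 4 (accelerating): v₀ = 27.5 m/s, a = 1.4 m/s².
v² = v₀² + 2aΔx = 27.5² + 2·1.4·91 = 1010 → v = 31.8 m/s
t = (v − v₀)/a = (31.8 − 27.5)/1.4 = 3.07 s
Final speed = 31.8 m/s

31.8 m/s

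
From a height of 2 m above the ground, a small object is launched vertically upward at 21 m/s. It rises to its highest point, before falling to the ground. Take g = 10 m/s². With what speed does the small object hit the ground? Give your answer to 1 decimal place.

21.9 m/s

Phase 1 (rising): v₀ = 21.0 m/s, a = -10 m/s².
v = v₀ + at → t = (0 − 21.0) / -10 = 2.10 s
v² = v₀² + 2aΔx → Δx = (0² − 21.0²)/(2·-10) = 22.1 m

Phase 2 (falling): v₀ = 0 m/s, a = -10 m/s².
Falls 24.1 m from rest: t = √(2·24.1/10) = 2.19 s; v = g·t = 21.9 m/s.
Final speed = 21.9 m/s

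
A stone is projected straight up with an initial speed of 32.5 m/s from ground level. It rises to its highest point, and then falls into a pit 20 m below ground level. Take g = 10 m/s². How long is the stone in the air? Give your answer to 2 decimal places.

7.07 s

Phase 1 (rising): v₀ = 32.5 m/s, a = -10 m/s².
v = v₀ + at → t = (0 − 32.5) / -10 = 3.25 s
v² = v₀² + 2aΔx → Δx = (0² − 32.5²)/(2·-10) = 52.8 m

Phase 2 (falling): v₀ = 0 m/s, a = -10 m/s².
Falls 72.8 m from rest: t = √(2·72.8/10) = 3.82 s; v = g·t = 38.2 m/s.
Total time = 3.25 + 3.82 = 7.07 s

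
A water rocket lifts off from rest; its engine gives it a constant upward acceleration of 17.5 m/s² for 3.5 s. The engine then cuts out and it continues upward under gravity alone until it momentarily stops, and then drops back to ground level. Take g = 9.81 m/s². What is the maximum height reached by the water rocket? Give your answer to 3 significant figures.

Phase 1 (powered ascent): v₀ = 0 m/s, a = 17.5 m/s².
v = v₀ + at = 0 + (17.5)(3.5) = 61.2 m/s
Δx = v₀t + ½at² = 0·3.5 + 0.5·17.5·3.5² = 107 m

Phase 2 (coasting upward): v₀ = 61.2 m/s, a = -9.81 m/s².
v = v₀ + at → t = (0 − 61.2) / -9.81 = 6.24 s
v² = v₀² + 2aΔx → Δx = (0² − 61.2²)/(2·-9.81) = 191 m
Maximum height = 107 + 191 = 298 m

298 m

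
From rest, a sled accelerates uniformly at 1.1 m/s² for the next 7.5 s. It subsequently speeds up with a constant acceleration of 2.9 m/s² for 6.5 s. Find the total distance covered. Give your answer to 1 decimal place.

145.8 m

Phase 1 (accelerating): v₀ = 0 m/s, a = 1.1 m/s².
v = v₀ + at = 0 + (1.1)(7.5) = 8.25 m/s
Δx = v₀t + ½at² = 0·7.5 + 0.5·1.1·7.5² = 30.9 m

Phase 2 (accelerating): v₀ = 8.25 m/s, a = 2.9 m/s².
v = v₀ + at = 8.25 + (2.9)(6.5) = 27.1 m/s
Δx = v₀t + ½at² = 8.25·6.5 + 0.5·2.9·6.5² = 115 m
Total distance = 30.9 + 115 = 146 m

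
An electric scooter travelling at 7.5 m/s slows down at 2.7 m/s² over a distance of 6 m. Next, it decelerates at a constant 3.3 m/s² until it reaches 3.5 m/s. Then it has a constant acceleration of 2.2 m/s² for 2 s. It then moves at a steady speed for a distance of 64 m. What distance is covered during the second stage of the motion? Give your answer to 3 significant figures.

1.76 m

Phase 1 (decelerating): v₀ = 7.50 m/s, a = -2.7 m/s².
v² = v₀² + 2aΔx = 7.50² + 2·-2.7·6 = 23.8 → v = 4.88 m/s
t = (v − v₀)/a = (4.88 − 7.50)/-2.7 = 0.969 s

Phase 2 (decelerating): v₀ = 4.88 m/s, a = -3.3 m/s².
v = v₀ + at → t = (3.5 − 4.88) / -3.3 = 0.419 s
v² = v₀² + 2aΔx → Δx = (3.5² − 4.88²)/(2·-3.3) = 1.76 m
Distance in phase 2 = 1.76 m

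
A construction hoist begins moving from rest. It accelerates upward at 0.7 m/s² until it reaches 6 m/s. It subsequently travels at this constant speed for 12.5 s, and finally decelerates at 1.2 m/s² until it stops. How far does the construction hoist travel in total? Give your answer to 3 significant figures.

116 m

Phase 1 (accelerating): v₀ = 0 m/s, a = 0.7 m/s².
v = v₀ + at → t = (6 − 0) / 0.7 = 8.57 s
v² = v₀² + 2aΔx → Δx = (6² − 0²)/(2·0.7) = 25.7 m

Phase 2 (constant speed): v₀ = 6.00 m/s, a = 0 m/s².
v = v₀ + at = 6.00 + (0)(12.5) = 6.00 m/s
Δx = v₀t + ½at² = 6.00·12.5 + 0.5·0·12.5² = 75.0 m

Phase 3 (decelerating): v₀ = 6.00 m/s, a = -1.2 m/s².
v = v₀ + at → t = (0 − 6.00) / -1.2 = 5.00 s
v² = v₀² + 2aΔx → Δx = (0² − 6.00²)/(2·-1.2) = 15.0 m
Total distance = 25.7 + 75.0 + 15.0 = 116 m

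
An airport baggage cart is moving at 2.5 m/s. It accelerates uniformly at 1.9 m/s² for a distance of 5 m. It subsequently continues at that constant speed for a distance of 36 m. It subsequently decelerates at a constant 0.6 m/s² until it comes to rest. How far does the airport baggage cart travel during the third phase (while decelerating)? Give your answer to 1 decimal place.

21.0 m

Phase 1 (accelerating): v₀ = 2.50 m/s, a = 1.9 m/s².
v² = v₀² + 2aΔx = 2.50² + 2·1.9·5 = 25.2 → v = 5.02 m/s
t = (v − v₀)/a = (5.02 − 2.50)/1.9 = 1.33 s

Phase 2 (constant speed): v₀ = 5.02 m/s, a = 0 m/s².
Constant speed: t = d/v = 36/5.02 = 7.16 s

Phase 3 (decelerating): v₀ = 5.02 m/s, a = -0.6 m/s².
v = v₀ + at → t = (0 − 5.02) / -0.6 = 8.37 s
v² = v₀² + 2aΔx → Δx = (0² − 5.02²)/(2·-0.6) = 21.0 m
Distance in phase 3 = 21.0 m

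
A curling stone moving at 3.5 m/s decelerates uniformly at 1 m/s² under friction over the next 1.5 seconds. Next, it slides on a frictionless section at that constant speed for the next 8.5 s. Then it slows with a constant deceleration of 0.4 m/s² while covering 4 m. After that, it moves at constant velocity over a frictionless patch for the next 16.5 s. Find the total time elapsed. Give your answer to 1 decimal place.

29.3 s

Phase 1 (decelerating): v₀ = 3.50 m/s, a = -1 m/s².
v = v₀ + at = 3.50 + (-1)(1.5) = 2.00 m/s
Δx = v₀t + ½at² = 3.50·1.5 + 0.5·-1·1.5² = 4.12 m

Phase 2 (constant speed): v₀ = 2.00 m/s, a = 0 m/s².
v = v₀ + at = 2.00 + (0)(8.5) = 2.00 m/s
Δx = v₀t + ½at² = 2.00·8.5 + 0.5·0·8.5² = 17.0 m

Phase 3 (decelerating): v₀ = 2.00 m/s, a = -0.4 m/s².
v² = v₀² + 2aΔx = 2.00² + 2·-0.4·4 = 0.800 → v = 0.894 m/s
t = (v − v₀)/a = (0.894 − 2.00)/-0.4 = 2.76 s

Phase 4 (constant speed): v₀ = 0.894 m/s, a = 0 m/s².
v = v₀ + at = 0.894 + (0)(16.5) = 0.894 m/s
Δx = v₀t + ½at² = 0.894·16.5 + 0.5·0·16.5² = 14.8 m
Total time = 1.50 + 8.50 + 2.76 + 16.5 = 29.3 s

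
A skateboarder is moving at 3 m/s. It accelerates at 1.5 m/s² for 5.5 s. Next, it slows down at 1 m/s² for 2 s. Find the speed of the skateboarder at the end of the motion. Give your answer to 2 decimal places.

Phase 1 (accelerating): v₀ = 3.00 m/s, a = 1.5 m/s².
v = v₀ + at = 3.00 + (1.5)(5.5) = 11.2 m/s
Δx = v₀t + ½at² = 3.00·5.5 + 0.5·1.5·5.5² = 39.2 m

Phase 2 (decelerating): v₀ = 11.2 m/s, a = -1 m/s².
v = v₀ + at = 11.2 + (-1)(2) = 9.25 m/s
Δx = v₀t + ½at² = 11.2·2 + 0.5·-1·2² = 20.5 m
Final speed = 9.25 m/s

9.25 m/s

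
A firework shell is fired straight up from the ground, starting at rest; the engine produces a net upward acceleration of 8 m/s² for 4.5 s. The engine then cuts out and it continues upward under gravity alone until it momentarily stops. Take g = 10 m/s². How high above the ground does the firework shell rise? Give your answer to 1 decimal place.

Phase 1 (powered ascent): v₀ = 0 m/s, a = 8 m/s².
v = v₀ + at = 0 + (8)(4.5) = 36.0 m/s
Δx = v₀t + ½at² = 0·4.5 + 0.5·8·4.5² = 81.0 m

Phase 2 (coasting upward): v₀ = 36.0 m/s, a = -10 m/s².
v = v₀ + at → t = (0 − 36.0) / -10 = 3.60 s
v² = v₀² + 2aΔx → Δx = (0² − 36.0²)/(2·-10) = 64.8 m
Maximum height = 81.0 + 64.8 = 146 m

145.8 m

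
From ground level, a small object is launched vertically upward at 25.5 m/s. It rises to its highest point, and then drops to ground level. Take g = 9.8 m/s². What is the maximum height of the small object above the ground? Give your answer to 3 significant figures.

Phase 1 (rising): v₀ = 25.5 m/s, a = -9.8 m/s².
v = v₀ + at → t = (0 − 25.5) / -9.8 = 2.60 s
v² = v₀² + 2aΔx → Δx = (0² − 25.5²)/(2·-9.8) = 33.2 m
Maximum height = 33.2 m

33.2 m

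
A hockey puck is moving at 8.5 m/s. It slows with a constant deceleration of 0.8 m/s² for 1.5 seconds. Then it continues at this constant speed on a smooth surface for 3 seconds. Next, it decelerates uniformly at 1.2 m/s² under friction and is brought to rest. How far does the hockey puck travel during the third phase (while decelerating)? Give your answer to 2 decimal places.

22.20 m

Phase 1 (decelerating): v₀ = 8.50 m/s, a = -0.8 m/s².
v = v₀ + at = 8.50 + (-0.8)(1.5) = 7.30 m/s
Δx = v₀t + ½at² = 8.50·1.5 + 0.5·-0.8·1.5² = 11.8 m

Phase 2 (constant speed): v₀ = 7.30 m/s, a = 0 m/s².
v = v₀ + at = 7.30 + (0)(3) = 7.30 m/s
Δx = v₀t + ½at² = 7.30·3 + 0.5·0·3² = 21.9 m

Phase 3 (decelerating): v₀ = 7.30 m/s, a = -1.2 m/s².
v = v₀ + at → t = (0 − 7.30) / -1.2 = 6.08 s
v² = v₀² + 2aΔx → Δx = (0² − 7.30²)/(2·-1.2) = 22.2 m
Distance in phase 3 = 22.2 m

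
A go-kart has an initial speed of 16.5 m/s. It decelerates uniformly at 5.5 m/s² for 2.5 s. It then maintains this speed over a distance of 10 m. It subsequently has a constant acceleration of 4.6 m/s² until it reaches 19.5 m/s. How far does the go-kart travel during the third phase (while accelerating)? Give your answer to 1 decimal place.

Phase 1 (decelerating): v₀ = 16.5 m/s, a = -5.5 m/s².
v = v₀ + at = 16.5 + (-5.5)(2.5) = 2.75 m/s
Δx = v₀t + ½at² = 16.5·2.5 + 0.5·-5.5·2.5² = 24.1 m

Phase 2 (constant speed): v₀ = 2.75 m/s, a = 0 m/s².
Constant speed: t = d/v = 10/2.75 = 3.64 s

Phase 3 (accelerating): v₀ = 2.75 m/s, a = 4.6 m/s².
v = v₀ + at → t = (19.5 − 2.75) / 4.6 = 3.64 s
v² = v₀² + 2aΔx → Δx = (19.5² − 2.75²)/(2·4.6) = 40.5 m
Distance in phase 3 = 40.5 m

40.5 m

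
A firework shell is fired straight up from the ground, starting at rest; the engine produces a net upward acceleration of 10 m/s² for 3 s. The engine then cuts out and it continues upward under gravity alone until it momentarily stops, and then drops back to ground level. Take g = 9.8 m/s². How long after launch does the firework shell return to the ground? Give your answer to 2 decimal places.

Phase 1 (powered ascent): v₀ = 0 m/s, a = 10 m/s².
v = v₀ + at = 0 + (10)(3) = 30.0 m/s
Δx = v₀t + ½at² = 0·3 + 0.5·10·3² = 45.0 m

Phase 2 (coasting upward): v₀ = 30.0 m/s, a = -9.8 m/s².
v = v₀ + at → t = (0 − 30.0) / -9.8 = 3.06 s
v² = v₀² + 2aΔx → Δx = (0² − 30.0²)/(2·-9.8) = 45.9 m

Phase 3 (free fall): v₀ = 0 m/s, a = -9.8 m/s².
Falls 90.9 m from rest: t = √(2·90.9/9.8) = 4.31 s; v = g·t = 42.2 m/s.
Total time = 3.00 + 3.06 + 4.31 = 10.4 s

10.37 s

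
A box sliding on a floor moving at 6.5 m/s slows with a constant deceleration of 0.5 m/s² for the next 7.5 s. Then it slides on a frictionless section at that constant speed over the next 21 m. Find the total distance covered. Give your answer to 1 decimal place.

Phase 1 (decelerating): v₀ = 6.50 m/s, a = -0.5 m/s².
v = v₀ + at = 6.50 + (-0.5)(7.5) = 2.75 m/s
Δx = v₀t + ½at² = 6.50·7.5 + 0.5·-0.5·7.5² = 34.7 m

Phase 2 (constant speed): v₀ = 2.75 m/s, a = 0 m/s².
Constant speed: t = d/v = 21/2.75 = 7.64 s
Total distance = 34.7 + 21.0 = 55.7 m

55.7 m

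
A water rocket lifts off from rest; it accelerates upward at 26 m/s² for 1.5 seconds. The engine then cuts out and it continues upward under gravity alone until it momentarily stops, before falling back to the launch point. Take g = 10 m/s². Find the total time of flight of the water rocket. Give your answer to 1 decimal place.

Phase 1 (powered ascent): v₀ = 0 m/s, a = 26 m/s².
v = v₀ + at = 0 + (26)(1.5) = 39.0 m/s
Δx = v₀t + ½at² = 0·1.5 + 0.5·26·1.5² = 29.2 m

Phase 2 (coasting upward): v₀ = 39.0 m/s, a = -10 m/s².
v = v₀ + at → t = (0 − 39.0) / -10 = 3.90 s
v² = v₀² + 2aΔx → Δx = (0² − 39.0²)/(2·-10) = 76.0 m

Phase 3 (free fall): v₀ = 0 m/s, a = -10 m/s².
Falls 105 m from rest: t = √(2·105/10) = 4.59 s; v = g·t = 45.9 m/s.
Total time = 1.50 + 3.90 + 4.59 = 9.99 s

10.0 s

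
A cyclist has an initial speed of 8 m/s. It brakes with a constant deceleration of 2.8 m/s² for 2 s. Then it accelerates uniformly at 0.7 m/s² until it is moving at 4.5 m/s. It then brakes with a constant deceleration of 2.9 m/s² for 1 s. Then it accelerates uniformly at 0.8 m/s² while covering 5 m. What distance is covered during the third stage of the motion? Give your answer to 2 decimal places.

3.05 m

Phase 1 (decelerating): v₀ = 8.00 m/s, a = -2.8 m/s².
v = v₀ + at = 8.00 + (-2.8)(2) = 2.40 m/s
Δx = v₀t + ½at² = 8.00·2 + 0.5·-2.8·2² = 10.4 m

Phase 2 (accelerating): v₀ = 2.40 m/s, a = 0.7 m/s².
v = v₀ + at → t = (4.5 − 2.40) / 0.7 = 3.00 s
v² = v₀² + 2aΔx → Δx = (4.5² − 2.40²)/(2·0.7) = 10.3 m

Phase 3 (decelerating): v₀ = 4.50 m/s, a = -2.9 m/s².
v = v₀ + at = 4.50 + (-2.9)(1) = 1.60 m/s
Δx = v₀t + ½at² = 4.50·1 + 0.5·-2.9·1² = 3.05 m
Distance in phase 3 = 3.05 m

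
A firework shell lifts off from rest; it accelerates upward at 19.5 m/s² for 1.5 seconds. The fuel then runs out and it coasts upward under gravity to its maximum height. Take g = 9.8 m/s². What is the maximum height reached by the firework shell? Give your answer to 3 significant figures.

65.6 m

Phase 1 (powered ascent): v₀ = 0 m/s, a = 19.5 m/s².
v = v₀ + at = 0 + (19.5)(1.5) = 29.2 m/s
Δx = v₀t + ½at² = 0·1.5 + 0.5·19.5·1.5² = 21.9 m

Phase 2 (coasting upward): v₀ = 29.2 m/s, a = -9.8 m/s².
v = v₀ + at → t = (0 − 29.2) / -9.8 = 2.98 s
v² = v₀² + 2aΔx → Δx = (0² − 29.2²)/(2·-9.8) = 43.7 m
Maximum height = 21.9 + 43.7 = 65.6 m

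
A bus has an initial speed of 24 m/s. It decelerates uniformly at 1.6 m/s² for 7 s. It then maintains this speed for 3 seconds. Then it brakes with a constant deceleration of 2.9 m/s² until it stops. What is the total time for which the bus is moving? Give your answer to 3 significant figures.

14.4 s

Phase 1 (decelerating): v₀ = 24.0 m/s, a = -1.6 m/s².
v = v₀ + at = 24.0 + (-1.6)(7) = 12.8 m/s
Δx = v₀t + ½at² = 24.0·7 + 0.5·-1.6·7² = 129 m

Phase 2 (constant speed): v₀ = 12.8 m/s, a = 0 m/s².
v = v₀ + at = 12.8 + (0)(3) = 12.8 m/s
Δx = v₀t + ½at² = 12.8·3 + 0.5·0·3² = 38.4 m

Phase 3 (decelerating): v₀ = 12.8 m/s, a = -2.9 m/s².
v = v₀ + at → t = (0 − 12.8) / -2.9 = 4.41 s
v² = v₀² + 2aΔx → Δx = (0² − 12.8²)/(2·-2.9) = 28.2 m
Total time = 7.00 + 3.00 + 4.41 = 14.4 s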